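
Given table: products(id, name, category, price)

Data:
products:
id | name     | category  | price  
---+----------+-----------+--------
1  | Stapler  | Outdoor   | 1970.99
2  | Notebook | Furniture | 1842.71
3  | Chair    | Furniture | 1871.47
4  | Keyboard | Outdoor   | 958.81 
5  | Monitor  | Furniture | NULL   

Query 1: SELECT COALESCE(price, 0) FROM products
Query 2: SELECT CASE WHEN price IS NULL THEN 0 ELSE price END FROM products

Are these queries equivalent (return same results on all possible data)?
Yes, equivalent

Both queries return: [(0,), (958.81,), (1842.71,), (1871.47,), (1970.99,)]

Reason: COALESCE vs CASE for NULL handling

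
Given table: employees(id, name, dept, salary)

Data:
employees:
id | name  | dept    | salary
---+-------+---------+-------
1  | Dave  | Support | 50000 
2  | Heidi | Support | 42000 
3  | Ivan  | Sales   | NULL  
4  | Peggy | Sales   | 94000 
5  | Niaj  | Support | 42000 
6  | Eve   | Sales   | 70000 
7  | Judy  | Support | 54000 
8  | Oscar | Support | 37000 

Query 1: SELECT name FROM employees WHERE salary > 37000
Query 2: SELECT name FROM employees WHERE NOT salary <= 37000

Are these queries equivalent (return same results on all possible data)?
Yes, equivalent

Both queries return: [('Dave',), ('Eve',), ('Heidi',), ('Judy',), ('Niaj',), ('Peggy',)]

Reason: Both filter salary > 37000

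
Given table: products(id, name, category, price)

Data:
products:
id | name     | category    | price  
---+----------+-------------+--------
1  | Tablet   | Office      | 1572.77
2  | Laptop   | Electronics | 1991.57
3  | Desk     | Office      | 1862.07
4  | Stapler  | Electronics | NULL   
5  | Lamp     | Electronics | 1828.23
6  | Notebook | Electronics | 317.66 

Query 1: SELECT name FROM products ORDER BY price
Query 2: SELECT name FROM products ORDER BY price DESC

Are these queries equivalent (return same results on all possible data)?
No, not equivalent

Query 1 returns: [('Stapler',), ('Notebook',), ('Tablet',), ('Lamp',), ('Desk',), ('Laptop',)]
Query 2 returns: [('Laptop',), ('Desk',), ('Lamp',), ('Tablet',), ('Notebook',), ('Stapler',)]

Reason: ASC vs DESC gives opposite ordering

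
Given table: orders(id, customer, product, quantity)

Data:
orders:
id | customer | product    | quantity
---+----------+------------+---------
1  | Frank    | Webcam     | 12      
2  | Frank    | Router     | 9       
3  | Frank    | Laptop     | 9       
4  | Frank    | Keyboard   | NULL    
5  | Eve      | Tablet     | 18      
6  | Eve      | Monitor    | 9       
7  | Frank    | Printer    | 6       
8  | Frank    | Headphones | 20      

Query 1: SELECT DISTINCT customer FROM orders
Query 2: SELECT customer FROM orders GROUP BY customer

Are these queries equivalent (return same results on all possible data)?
Yes, equivalent

Both queries return: [('Eve',), ('Frank',)]

Reason: Both get unique customers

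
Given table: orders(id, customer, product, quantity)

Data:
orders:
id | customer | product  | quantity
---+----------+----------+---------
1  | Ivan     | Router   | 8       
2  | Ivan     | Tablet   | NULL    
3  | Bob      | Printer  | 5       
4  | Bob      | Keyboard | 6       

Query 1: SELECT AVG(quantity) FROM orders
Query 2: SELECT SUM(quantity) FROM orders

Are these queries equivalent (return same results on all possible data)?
No, not equivalent

Query 1 returns: [(6.333333333333333,)]
Query 2 returns: [(19,)]

Reason: AVG vs SUM give different aggregate values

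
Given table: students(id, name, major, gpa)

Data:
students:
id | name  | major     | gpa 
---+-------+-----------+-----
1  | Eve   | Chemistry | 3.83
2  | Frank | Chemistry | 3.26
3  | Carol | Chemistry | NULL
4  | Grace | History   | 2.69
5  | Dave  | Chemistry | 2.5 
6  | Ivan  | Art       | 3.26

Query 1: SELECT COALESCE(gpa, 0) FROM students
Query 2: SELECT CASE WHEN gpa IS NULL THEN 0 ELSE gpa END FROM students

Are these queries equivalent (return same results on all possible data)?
Yes, equivalent

Both queries return: [(0,), (2.5,), (2.69,), (3.26,), (3.26,), (3.83,)]

Reason: COALESCE vs CASE for NULL handling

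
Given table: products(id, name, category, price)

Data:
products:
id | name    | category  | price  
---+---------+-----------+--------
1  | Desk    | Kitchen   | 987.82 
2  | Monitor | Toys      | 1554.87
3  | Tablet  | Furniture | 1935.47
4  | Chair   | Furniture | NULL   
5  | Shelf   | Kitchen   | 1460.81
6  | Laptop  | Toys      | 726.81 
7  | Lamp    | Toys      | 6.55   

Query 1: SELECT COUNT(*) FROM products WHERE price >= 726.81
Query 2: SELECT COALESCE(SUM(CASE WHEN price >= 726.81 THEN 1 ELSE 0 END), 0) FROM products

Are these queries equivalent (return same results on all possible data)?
Yes, equivalent

Both queries return: [(5,)]

Reason: COUNT with WHERE vs conditional SUM (COALESCE handles empty-table NULL)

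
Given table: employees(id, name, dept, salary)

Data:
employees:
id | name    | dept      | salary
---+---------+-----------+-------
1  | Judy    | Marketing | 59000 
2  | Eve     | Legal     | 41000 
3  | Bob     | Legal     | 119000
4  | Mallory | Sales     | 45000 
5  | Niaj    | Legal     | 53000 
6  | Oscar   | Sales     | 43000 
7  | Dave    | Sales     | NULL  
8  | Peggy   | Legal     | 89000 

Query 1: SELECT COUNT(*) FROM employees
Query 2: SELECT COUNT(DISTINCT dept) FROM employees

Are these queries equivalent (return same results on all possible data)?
No, not equivalent

Query 1 returns: [(8,)]
Query 2 returns: [(3,)]

Reason: COUNT(*) counts rows, COUNT(DISTINCT dept) counts unique depts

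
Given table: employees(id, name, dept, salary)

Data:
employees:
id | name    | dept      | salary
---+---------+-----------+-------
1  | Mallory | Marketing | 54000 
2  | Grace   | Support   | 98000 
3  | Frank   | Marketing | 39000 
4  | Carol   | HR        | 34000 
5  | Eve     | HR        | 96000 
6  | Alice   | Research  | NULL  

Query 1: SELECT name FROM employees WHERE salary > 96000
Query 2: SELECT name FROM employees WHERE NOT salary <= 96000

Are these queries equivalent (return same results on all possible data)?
Yes, equivalent

Both queries return: [('Grace',)]

Reason: Both filter salary > 96000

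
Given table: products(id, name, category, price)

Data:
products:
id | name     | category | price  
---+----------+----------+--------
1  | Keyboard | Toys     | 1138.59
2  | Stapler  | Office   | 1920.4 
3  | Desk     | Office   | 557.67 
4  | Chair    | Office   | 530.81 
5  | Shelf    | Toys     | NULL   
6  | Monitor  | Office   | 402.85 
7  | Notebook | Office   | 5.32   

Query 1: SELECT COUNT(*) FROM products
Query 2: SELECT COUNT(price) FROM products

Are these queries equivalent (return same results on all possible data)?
No, not equivalent

Query 1 returns: [(7,)]
Query 2 returns: [(6,)]

Reason: COUNT(*) includes NULLs, COUNT(column) excludes them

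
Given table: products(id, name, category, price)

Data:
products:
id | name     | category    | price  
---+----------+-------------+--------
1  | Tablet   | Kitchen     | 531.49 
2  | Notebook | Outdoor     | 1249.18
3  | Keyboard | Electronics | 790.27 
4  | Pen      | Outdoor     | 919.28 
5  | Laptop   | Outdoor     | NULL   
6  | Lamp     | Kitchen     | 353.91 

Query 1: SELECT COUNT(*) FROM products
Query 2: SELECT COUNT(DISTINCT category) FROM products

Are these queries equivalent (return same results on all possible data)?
No, not equivalent

Query 1 returns: [(6,)]
Query 2 returns: [(3,)]

Reason: COUNT(*) counts rows, COUNT(DISTINCT category) counts unique categorys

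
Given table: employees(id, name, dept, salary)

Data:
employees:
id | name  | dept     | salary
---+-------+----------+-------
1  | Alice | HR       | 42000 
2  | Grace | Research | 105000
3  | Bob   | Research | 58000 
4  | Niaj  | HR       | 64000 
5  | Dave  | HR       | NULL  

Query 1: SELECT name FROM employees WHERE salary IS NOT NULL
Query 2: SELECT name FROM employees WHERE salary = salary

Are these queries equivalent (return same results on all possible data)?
Yes, equivalent

Both queries return: [('Alice',), ('Bob',), ('Grace',), ('Niaj',)]

Reason: IS NOT NULL vs self-equality (both exclude NULLs)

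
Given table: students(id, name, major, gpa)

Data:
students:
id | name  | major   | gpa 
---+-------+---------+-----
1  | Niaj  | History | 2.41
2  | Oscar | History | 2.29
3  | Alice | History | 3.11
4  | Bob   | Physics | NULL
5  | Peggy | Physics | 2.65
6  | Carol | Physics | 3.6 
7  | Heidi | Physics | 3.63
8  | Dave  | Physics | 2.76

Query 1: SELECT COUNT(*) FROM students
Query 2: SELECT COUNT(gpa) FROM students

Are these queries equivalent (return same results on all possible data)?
No, not equivalent

Query 1 returns: [(8,)]
Query 2 returns: [(7,)]

Reason: COUNT(*) includes NULLs, COUNT(column) excludes them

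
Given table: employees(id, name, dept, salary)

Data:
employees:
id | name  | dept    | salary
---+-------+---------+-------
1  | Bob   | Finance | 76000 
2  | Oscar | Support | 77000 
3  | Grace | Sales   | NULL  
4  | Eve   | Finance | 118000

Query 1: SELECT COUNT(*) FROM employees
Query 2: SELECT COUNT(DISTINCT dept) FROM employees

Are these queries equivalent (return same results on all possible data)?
No, not equivalent

Query 1 returns: [(4,)]
Query 2 returns: [(3,)]

Reason: COUNT(*) counts rows, COUNT(DISTINCT dept) counts unique depts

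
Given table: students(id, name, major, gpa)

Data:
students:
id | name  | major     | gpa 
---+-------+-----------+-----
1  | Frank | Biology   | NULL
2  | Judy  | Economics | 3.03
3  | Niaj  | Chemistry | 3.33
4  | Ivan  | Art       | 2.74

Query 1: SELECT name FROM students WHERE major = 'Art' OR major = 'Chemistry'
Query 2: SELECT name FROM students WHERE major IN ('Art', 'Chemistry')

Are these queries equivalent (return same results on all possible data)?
Yes, equivalent

Both queries return: [('Ivan',), ('Niaj',)]

Reason: OR vs IN are equivalent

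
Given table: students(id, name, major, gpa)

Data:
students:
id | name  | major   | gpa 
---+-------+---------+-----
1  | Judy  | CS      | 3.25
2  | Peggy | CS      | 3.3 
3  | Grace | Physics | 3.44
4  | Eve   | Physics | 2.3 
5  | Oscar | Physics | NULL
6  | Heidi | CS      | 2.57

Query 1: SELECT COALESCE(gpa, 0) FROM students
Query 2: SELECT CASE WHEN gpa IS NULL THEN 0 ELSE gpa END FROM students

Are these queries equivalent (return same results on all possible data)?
Yes, equivalent

Both queries return: [(0,), (2.3,), (2.57,), (3.25,), (3.3,), (3.44,)]

Reason: COALESCE vs CASE for NULL handling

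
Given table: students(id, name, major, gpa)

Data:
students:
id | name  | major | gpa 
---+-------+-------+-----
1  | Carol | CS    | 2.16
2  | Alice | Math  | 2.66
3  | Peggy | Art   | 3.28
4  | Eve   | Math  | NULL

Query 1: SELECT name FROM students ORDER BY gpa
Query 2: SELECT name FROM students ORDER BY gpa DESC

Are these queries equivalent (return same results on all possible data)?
No, not equivalent

Query 1 returns: [('Eve',), ('Carol',), ('Alice',), ('Peggy',)]
Query 2 returns: [('Peggy',), ('Alice',), ('Carol',), ('Eve',)]

Reason: ASC vs DESC gives opposite ordering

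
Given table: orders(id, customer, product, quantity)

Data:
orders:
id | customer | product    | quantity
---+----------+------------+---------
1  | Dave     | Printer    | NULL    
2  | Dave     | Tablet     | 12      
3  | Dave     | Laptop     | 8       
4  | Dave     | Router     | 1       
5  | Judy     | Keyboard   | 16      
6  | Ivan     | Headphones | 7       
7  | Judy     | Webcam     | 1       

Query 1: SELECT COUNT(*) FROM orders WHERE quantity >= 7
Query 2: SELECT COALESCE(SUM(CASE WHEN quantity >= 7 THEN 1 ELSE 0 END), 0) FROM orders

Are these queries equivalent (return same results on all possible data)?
Yes, equivalent

Both queries return: [(4,)]

Reason: COUNT with WHERE vs conditional SUM (COALESCE handles empty-table NULL)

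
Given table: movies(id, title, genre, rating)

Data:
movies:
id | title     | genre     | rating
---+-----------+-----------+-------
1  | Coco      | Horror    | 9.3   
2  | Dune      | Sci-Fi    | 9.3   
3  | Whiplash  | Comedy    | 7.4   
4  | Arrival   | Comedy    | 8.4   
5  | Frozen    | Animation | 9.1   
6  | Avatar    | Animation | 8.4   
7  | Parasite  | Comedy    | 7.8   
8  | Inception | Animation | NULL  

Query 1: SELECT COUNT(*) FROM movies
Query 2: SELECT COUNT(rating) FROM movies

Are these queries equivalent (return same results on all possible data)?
No, not equivalent

Query 1 returns: [(8,)]
Query 2 returns: [(7,)]

Reason: COUNT(*) includes NULLs, COUNT(column) excludes them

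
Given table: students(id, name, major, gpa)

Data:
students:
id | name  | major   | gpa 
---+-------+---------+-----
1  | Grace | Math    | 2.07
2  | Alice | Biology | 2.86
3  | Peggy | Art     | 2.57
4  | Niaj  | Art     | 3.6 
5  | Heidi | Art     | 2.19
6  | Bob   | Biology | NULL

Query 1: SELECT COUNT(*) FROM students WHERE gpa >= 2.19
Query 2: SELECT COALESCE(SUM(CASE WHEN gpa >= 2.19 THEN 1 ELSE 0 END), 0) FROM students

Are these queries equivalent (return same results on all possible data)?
Yes, equivalent

Both queries return: [(4,)]

Reason: COUNT with WHERE vs conditional SUM (COALESCE handles empty-table NULL)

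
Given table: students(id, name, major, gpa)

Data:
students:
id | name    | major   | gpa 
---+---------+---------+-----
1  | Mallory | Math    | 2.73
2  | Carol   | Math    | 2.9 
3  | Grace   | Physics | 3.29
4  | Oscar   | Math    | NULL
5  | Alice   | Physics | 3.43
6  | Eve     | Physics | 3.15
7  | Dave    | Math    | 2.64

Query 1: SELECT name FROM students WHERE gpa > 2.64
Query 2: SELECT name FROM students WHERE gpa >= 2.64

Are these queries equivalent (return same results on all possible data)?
No, not equivalent

Query 1 returns: [('Mallory',), ('Carol',), ('Grace',), ('Alice',), ('Eve',)]
Query 2 returns: [('Mallory',), ('Carol',), ('Grace',), ('Alice',), ('Eve',), ('Dave',)]

Reason: > vs >= gives different results when gpa = 2.64 exists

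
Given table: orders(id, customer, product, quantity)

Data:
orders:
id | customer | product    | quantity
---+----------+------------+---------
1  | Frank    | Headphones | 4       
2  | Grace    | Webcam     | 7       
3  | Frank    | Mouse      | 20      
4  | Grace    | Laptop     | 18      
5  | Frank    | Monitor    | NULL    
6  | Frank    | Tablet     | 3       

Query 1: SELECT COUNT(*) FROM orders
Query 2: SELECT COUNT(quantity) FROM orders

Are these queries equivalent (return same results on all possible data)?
No, not equivalent

Query 1 returns: [(6,)]
Query 2 returns: [(5,)]

Reason: COUNT(*) includes NULLs, COUNT(column) excludes them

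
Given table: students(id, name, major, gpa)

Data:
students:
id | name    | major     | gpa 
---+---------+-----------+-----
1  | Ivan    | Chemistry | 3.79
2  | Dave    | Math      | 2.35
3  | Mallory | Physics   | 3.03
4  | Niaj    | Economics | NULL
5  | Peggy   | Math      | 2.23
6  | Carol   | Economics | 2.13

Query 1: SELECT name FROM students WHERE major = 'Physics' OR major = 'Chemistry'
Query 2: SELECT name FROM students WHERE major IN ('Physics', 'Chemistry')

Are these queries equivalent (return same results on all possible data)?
Yes, equivalent

Both queries return: [('Ivan',), ('Mallory',)]

Reason: OR vs IN are equivalent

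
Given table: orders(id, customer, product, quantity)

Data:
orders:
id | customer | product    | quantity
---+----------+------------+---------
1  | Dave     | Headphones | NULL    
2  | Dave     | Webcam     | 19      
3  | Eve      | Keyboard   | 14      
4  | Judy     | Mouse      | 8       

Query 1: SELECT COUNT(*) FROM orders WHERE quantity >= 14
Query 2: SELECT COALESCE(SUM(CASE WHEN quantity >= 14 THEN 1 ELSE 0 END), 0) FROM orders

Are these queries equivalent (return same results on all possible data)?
Yes, equivalent

Both queries return: [(2,)]

Reason: COUNT with WHERE vs conditional SUM (COALESCE handles empty-table NULL)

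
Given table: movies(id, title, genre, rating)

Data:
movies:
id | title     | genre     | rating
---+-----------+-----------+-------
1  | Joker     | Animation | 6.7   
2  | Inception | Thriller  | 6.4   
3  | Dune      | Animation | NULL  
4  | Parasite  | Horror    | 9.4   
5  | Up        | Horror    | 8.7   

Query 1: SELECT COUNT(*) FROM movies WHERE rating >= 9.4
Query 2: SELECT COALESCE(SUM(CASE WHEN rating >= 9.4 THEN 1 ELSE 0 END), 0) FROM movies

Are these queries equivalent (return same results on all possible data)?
Yes, equivalent

Both queries return: [(1,)]

Reason: COUNT with WHERE vs conditional SUM (COALESCE handles empty-table NULL)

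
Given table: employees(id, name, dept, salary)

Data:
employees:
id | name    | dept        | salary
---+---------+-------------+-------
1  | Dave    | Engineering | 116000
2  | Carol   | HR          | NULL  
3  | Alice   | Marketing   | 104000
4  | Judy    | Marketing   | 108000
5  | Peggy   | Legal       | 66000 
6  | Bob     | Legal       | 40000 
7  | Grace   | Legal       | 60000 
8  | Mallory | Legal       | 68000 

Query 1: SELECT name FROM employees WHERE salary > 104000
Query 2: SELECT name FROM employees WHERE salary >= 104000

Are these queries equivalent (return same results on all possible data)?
No, not equivalent

Query 1 returns: [('Dave',), ('Judy',)]
Query 2 returns: [('Dave',), ('Alice',), ('Judy',)]

Reason: > vs >= gives different results when salary = 104000 exists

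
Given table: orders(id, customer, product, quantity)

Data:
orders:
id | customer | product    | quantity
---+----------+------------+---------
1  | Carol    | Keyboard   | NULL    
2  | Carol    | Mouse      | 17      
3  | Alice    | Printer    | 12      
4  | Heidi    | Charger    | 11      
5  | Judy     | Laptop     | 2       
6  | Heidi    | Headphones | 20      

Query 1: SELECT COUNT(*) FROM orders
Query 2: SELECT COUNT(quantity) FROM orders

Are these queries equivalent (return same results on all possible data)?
No, not equivalent

Query 1 returns: [(6,)]
Query 2 returns: [(5,)]

Reason: COUNT(*) includes NULLs, COUNT(column) excludes them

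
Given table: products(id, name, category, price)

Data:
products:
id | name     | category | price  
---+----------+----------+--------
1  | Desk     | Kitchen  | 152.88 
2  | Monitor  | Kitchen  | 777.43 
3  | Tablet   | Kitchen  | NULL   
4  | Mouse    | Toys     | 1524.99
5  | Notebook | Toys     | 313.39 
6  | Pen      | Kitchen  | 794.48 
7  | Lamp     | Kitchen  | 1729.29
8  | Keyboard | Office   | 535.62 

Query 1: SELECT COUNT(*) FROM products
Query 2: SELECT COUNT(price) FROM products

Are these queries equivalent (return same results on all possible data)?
No, not equivalent

Query 1 returns: [(8,)]
Query 2 returns: [(7,)]

Reason: COUNT(*) includes NULLs, COUNT(column) excludes them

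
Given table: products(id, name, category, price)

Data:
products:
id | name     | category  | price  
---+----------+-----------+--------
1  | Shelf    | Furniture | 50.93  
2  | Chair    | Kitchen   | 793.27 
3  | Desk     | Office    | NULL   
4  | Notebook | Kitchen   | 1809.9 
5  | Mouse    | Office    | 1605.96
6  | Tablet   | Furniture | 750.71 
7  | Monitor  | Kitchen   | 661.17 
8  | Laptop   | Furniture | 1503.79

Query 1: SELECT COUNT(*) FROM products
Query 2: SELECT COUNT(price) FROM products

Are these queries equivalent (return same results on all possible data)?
No, not equivalent

Query 1 returns: [(8,)]
Query 2 returns: [(7,)]

Reason: COUNT(*) includes NULLs, COUNT(column) excludes them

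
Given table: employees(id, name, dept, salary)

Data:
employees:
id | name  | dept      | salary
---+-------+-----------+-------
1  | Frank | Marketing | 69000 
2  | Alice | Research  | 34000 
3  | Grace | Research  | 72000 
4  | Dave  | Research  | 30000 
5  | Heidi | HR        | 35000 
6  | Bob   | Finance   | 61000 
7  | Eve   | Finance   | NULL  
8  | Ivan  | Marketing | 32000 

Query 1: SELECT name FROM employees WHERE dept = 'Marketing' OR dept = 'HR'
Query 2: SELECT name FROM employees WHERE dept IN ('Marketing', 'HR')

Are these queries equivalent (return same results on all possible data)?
Yes, equivalent

Both queries return: [('Frank',), ('Heidi',), ('Ivan',)]

Reason: OR vs IN are equivalent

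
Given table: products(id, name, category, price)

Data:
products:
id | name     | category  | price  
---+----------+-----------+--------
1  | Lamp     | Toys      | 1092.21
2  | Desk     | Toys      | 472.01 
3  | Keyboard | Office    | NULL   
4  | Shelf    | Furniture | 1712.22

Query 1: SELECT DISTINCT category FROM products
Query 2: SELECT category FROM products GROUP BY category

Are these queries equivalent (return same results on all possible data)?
Yes, equivalent

Both queries return: [('Furniture',), ('Office',), ('Toys',)]

Reason: Both get unique categorys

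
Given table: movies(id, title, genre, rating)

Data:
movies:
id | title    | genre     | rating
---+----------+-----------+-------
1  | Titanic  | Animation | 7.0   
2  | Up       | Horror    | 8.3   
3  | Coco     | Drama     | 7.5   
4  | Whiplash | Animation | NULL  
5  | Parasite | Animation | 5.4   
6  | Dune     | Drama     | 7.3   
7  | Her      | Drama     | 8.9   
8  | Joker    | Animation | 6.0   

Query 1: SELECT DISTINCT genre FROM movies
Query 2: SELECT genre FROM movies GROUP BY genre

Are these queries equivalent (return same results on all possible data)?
Yes, equivalent

Both queries return: [('Animation',), ('Drama',), ('Horror',)]

Reason: Both get unique genres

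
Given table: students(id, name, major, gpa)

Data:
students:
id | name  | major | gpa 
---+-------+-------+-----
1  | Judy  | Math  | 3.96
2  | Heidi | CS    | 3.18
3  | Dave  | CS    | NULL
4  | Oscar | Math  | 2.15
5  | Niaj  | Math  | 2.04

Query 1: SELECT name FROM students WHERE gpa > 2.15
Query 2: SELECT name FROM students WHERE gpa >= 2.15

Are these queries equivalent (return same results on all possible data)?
No, not equivalent

Query 1 returns: [('Judy',), ('Heidi',)]
Query 2 returns: [('Judy',), ('Heidi',), ('Oscar',)]

Reason: > vs >= gives different results when gpa = 2.15 exists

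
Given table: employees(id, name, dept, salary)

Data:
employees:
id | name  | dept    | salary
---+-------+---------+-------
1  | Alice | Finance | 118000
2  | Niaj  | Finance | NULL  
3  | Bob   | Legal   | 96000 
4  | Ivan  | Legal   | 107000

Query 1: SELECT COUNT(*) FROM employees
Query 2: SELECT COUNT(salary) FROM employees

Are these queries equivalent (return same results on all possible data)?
No, not equivalent

Query 1 returns: [(4,)]
Query 2 returns: [(3,)]

Reason: COUNT(*) includes NULLs, COUNT(column) excludes them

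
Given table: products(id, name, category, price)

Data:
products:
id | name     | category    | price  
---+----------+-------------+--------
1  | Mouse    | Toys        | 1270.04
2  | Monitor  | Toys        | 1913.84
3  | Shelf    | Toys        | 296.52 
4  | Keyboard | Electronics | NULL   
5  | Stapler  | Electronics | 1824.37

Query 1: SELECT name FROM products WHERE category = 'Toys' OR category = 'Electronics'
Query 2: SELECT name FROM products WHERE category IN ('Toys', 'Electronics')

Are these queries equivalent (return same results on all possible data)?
Yes, equivalent

Both queries return: [('Keyboard',), ('Monitor',), ('Mouse',), ('Shelf',), ('Stapler',)]

Reason: OR vs IN are equivalent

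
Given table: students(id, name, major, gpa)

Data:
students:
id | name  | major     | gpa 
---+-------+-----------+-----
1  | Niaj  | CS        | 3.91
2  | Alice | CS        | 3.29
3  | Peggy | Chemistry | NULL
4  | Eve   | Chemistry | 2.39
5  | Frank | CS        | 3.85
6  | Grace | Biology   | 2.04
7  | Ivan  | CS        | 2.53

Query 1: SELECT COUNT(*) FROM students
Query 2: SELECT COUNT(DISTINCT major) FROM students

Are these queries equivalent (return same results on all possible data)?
No, not equivalent

Query 1 returns: [(7,)]
Query 2 returns: [(3,)]

Reason: COUNT(*) counts rows, COUNT(DISTINCT major) counts unique majors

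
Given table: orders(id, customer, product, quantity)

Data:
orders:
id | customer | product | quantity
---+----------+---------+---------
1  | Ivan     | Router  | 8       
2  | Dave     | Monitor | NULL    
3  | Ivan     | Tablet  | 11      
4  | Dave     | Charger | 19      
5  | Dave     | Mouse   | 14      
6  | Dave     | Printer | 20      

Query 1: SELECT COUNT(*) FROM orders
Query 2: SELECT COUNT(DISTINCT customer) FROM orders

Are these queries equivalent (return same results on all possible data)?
No, not equivalent

Query 1 returns: [(6,)]
Query 2 returns: [(2,)]

Reason: COUNT(*) counts rows, COUNT(DISTINCT customer) counts unique customers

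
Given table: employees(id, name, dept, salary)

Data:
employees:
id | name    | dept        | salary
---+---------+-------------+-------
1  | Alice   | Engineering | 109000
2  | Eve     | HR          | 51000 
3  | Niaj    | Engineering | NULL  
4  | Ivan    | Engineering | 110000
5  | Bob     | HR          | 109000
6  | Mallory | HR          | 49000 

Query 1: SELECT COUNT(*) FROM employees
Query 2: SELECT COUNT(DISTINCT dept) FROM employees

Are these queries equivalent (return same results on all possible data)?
No, not equivalent

Query 1 returns: [(6,)]
Query 2 returns: [(2,)]

Reason: COUNT(*) counts rows, COUNT(DISTINCT dept) counts unique depts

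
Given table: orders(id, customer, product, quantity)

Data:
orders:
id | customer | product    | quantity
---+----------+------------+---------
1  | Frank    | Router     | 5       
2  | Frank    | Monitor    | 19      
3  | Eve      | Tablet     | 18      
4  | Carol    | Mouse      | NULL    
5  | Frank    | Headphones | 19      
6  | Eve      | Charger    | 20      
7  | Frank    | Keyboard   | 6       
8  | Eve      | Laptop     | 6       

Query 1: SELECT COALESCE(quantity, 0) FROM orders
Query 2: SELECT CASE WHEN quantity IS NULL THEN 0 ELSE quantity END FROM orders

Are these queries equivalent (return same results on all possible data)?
Yes, equivalent

Both queries return: [(0,), (5,), (6,), (6,), (18,), (19,), (19,), (20,)]

Reason: COALESCE vs CASE for NULL handling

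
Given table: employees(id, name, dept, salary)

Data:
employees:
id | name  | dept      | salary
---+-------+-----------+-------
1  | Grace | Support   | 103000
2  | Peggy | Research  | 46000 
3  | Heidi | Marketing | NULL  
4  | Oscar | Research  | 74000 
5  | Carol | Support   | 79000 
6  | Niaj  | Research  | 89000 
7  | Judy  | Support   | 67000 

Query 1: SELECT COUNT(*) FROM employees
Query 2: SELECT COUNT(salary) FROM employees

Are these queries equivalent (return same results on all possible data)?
No, not equivalent

Query 1 returns: [(7,)]
Query 2 returns: [(6,)]

Reason: COUNT(*) includes NULLs, COUNT(column) excludes them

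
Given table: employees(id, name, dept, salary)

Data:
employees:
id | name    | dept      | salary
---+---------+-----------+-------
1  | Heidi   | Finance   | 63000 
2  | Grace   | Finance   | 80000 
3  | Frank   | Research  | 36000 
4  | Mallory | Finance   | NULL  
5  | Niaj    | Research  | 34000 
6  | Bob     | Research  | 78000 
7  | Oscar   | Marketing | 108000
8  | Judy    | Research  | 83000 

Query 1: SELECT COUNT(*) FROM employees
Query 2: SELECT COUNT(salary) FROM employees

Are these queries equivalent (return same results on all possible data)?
No, not equivalent

Query 1 returns: [(8,)]
Query 2 returns: [(7,)]

Reason: COUNT(*) includes NULLs, COUNT(column) excludes them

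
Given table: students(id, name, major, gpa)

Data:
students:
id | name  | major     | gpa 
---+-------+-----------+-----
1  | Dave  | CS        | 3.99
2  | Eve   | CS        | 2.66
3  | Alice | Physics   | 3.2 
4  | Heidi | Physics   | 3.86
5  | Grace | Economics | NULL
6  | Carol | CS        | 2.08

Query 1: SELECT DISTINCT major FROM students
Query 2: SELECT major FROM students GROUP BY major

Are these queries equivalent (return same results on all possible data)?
Yes, equivalent

Both queries return: [('CS',), ('Economics',), ('Physics',)]

Reason: Both get unique majors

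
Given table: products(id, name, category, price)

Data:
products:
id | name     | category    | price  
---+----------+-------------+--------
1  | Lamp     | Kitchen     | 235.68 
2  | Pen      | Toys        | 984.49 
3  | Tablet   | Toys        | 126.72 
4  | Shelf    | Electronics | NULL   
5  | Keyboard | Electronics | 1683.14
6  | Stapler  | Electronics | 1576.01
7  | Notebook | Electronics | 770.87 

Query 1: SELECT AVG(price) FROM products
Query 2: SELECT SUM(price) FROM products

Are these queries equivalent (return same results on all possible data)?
No, not equivalent

Query 1 returns: [(896.1516666666666,)]
Query 2 returns: [(5376.91,)]

Reason: AVG vs SUM give different aggregate values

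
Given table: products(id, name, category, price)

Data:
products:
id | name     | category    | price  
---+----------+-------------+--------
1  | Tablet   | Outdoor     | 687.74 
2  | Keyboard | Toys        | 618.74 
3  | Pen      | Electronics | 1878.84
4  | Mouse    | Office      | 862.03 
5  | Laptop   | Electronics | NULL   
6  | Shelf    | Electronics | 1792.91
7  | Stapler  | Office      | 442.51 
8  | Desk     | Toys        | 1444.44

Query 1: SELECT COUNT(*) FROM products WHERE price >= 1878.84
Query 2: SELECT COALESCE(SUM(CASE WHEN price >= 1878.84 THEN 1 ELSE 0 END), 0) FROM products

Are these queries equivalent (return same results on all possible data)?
Yes, equivalent

Both queries return: [(1,)]

Reason: COUNT with WHERE vs conditional SUM (COALESCE handles empty-table NULL)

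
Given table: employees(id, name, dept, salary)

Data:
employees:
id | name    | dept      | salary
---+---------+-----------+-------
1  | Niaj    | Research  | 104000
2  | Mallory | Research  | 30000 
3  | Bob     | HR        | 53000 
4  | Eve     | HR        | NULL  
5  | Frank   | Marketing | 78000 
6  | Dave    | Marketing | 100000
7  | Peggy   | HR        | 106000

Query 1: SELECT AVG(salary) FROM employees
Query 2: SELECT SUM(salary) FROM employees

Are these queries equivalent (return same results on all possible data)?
No, not equivalent

Query 1 returns: [(78500.0,)]
Query 2 returns: [(471000,)]

Reason: AVG vs SUM give different aggregate values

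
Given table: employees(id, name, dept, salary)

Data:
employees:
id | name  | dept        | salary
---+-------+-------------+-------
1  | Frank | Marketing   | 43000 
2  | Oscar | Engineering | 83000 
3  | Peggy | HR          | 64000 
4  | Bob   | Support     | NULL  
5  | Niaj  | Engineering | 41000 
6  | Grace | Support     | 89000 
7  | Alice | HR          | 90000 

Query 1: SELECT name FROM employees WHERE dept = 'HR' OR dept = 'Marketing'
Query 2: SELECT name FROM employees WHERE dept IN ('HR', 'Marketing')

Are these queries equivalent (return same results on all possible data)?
Yes, equivalent

Both queries return: [('Alice',), ('Frank',), ('Peggy',)]

Reason: OR vs IN are equivalent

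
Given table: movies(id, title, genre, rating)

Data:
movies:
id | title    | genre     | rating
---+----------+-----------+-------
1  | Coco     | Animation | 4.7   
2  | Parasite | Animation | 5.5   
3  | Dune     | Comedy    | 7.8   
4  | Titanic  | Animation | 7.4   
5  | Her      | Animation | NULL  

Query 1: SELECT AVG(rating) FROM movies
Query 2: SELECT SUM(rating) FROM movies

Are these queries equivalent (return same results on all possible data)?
No, not equivalent

Query 1 returns: [(6.35,)]
Query 2 returns: [(25.4,)]

Reason: AVG vs SUM give different aggregate values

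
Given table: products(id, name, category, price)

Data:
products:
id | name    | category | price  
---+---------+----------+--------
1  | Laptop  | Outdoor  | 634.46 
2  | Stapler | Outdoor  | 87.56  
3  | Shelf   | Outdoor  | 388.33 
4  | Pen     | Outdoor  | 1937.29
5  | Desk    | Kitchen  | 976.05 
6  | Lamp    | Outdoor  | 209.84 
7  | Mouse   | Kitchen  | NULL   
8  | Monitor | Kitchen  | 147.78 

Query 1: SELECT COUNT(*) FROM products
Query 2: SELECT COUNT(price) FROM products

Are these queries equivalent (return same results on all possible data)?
No, not equivalent

Query 1 returns: [(8,)]
Query 2 returns: [(7,)]

Reason: COUNT(*) includes NULLs, COUNT(column) excludes them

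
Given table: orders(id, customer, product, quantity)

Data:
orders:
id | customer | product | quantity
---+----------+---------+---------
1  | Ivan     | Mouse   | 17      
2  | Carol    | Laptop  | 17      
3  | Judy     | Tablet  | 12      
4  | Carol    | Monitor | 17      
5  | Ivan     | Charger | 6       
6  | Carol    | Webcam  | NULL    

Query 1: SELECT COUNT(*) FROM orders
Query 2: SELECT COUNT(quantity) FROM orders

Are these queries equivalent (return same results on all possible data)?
No, not equivalent

Query 1 returns: [(6,)]
Query 2 returns: [(5,)]

Reason: COUNT(*) includes NULLs, COUNT(column) excludes them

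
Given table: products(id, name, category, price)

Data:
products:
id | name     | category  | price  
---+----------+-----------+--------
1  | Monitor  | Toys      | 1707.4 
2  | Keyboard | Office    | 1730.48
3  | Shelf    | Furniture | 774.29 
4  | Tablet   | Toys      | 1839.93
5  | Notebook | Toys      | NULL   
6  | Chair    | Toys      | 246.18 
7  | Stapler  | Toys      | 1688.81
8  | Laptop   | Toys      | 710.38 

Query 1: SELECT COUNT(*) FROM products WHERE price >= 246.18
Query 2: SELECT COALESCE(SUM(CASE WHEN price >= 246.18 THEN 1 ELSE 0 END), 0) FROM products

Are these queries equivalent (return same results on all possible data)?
Yes, equivalent

Both queries return: [(7,)]

Reason: COUNT with WHERE vs conditional SUM (COALESCE handles empty-table NULL)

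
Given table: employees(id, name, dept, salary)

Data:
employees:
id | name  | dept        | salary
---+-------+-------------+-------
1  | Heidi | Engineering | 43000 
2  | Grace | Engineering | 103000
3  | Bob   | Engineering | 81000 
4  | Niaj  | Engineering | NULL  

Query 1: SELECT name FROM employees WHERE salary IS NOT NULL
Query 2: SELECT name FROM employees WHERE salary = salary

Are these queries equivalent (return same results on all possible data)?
Yes, equivalent

Both queries return: [('Bob',), ('Grace',), ('Heidi',)]

Reason: IS NOT NULL vs self-equality (both exclude NULLs)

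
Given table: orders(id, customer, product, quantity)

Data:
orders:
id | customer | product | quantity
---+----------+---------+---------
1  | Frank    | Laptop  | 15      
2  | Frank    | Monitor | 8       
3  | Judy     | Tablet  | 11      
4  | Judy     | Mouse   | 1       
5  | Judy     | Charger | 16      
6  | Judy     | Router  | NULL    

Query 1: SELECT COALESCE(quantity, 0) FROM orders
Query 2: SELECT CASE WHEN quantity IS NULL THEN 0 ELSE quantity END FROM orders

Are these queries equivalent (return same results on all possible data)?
Yes, equivalent

Both queries return: [(0,), (1,), (8,), (11,), (15,), (16,)]

Reason: COALESCE vs CASE for NULL handling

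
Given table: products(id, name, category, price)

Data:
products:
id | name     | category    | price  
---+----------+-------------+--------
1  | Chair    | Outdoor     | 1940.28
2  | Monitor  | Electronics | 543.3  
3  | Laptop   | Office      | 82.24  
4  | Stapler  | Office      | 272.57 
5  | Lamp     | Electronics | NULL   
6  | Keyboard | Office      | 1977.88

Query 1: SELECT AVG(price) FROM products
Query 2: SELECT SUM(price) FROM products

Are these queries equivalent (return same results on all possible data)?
No, not equivalent

Query 1 returns: [(963.2540000000001,)]
Query 2 returns: [(4816.27,)]

Reason: AVG vs SUM give different aggregate values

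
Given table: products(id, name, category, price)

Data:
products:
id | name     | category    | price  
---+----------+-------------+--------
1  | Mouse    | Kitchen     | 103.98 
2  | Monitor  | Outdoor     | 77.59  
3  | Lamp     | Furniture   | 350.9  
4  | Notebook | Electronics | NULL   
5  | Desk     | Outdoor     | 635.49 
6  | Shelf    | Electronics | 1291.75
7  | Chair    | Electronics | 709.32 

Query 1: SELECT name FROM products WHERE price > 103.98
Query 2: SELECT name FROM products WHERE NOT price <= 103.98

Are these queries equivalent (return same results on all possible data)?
Yes, equivalent

Both queries return: [('Chair',), ('Desk',), ('Lamp',), ('Shelf',)]

Reason: Both filter price > 103.98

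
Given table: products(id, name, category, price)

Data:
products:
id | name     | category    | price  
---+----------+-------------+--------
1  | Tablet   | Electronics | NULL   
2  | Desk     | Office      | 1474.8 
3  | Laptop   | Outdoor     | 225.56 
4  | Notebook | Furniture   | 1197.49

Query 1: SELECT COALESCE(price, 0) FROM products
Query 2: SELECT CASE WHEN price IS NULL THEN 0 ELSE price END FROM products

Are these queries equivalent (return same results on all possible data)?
Yes, equivalent

Both queries return: [(0,), (225.56,), (1197.49,), (1474.8,)]

Reason: COALESCE vs CASE for NULL handling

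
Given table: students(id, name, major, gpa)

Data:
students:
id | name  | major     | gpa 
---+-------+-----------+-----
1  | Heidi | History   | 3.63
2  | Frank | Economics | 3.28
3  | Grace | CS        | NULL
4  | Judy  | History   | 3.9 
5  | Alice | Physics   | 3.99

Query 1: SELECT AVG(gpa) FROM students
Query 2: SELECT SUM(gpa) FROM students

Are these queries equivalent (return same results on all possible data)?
No, not equivalent

Query 1 returns: [(3.7,)]
Query 2 returns: [(14.8,)]

Reason: AVG vs SUM give different aggregate values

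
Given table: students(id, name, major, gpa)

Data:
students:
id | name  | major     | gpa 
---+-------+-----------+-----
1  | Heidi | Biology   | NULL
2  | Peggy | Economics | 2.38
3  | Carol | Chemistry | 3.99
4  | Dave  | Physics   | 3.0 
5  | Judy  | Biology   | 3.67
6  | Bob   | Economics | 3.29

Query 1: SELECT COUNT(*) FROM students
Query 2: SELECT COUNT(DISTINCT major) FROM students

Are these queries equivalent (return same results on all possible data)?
No, not equivalent

Query 1 returns: [(6,)]
Query 2 returns: [(4,)]

Reason: COUNT(*) counts rows, COUNT(DISTINCT major) counts unique majors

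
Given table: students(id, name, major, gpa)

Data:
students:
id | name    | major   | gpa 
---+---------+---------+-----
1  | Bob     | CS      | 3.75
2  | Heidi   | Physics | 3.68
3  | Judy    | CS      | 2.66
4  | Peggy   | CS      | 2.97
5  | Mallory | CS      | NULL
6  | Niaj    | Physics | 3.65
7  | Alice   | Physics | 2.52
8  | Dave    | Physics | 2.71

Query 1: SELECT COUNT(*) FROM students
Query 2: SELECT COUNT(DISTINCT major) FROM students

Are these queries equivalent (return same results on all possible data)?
No, not equivalent

Query 1 returns: [(8,)]
Query 2 returns: [(2,)]

Reason: COUNT(*) counts rows, COUNT(DISTINCT major) counts unique majors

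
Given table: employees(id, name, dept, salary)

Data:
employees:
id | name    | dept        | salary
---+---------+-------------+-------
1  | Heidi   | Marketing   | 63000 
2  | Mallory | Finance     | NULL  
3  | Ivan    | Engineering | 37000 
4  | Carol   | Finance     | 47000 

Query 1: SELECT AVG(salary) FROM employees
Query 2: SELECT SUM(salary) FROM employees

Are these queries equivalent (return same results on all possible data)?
No, not equivalent

Query 1 returns: [(49000.0,)]
Query 2 returns: [(147000,)]

Reason: AVG vs SUM give different aggregate values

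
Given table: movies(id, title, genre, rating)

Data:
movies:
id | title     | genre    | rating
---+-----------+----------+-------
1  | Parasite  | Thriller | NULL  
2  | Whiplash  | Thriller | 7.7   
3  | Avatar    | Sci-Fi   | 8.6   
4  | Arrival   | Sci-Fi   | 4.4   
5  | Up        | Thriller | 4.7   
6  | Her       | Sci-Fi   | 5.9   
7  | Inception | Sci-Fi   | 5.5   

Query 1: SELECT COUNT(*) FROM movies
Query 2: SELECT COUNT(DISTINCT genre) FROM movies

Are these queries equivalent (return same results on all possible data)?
No, not equivalent

Query 1 returns: [(7,)]
Query 2 returns: [(2,)]

Reason: COUNT(*) counts rows, COUNT(DISTINCT genre) counts unique genres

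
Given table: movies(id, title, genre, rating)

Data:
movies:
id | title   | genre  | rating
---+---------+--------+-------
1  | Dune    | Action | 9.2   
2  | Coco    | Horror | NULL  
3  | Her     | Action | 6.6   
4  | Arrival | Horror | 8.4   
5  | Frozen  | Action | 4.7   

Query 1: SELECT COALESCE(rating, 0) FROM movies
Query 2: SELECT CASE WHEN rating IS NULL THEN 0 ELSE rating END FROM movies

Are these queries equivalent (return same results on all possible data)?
Yes, equivalent

Both queries return: [(0,), (4.7,), (6.6,), (8.4,), (9.2,)]

Reason: COALESCE vs CASE for NULL handling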